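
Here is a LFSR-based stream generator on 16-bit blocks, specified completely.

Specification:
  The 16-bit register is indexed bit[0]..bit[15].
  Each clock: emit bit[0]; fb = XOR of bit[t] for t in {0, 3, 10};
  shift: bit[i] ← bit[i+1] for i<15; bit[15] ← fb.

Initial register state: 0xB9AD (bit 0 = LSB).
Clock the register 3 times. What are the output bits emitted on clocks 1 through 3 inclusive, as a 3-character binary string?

101

reg_0 = 0xB9AD
clock 1: out=1, reg = 0x5CD6
clock 2: out=0, reg = 0xAE6B
clock 3: out=1, reg = 0xD735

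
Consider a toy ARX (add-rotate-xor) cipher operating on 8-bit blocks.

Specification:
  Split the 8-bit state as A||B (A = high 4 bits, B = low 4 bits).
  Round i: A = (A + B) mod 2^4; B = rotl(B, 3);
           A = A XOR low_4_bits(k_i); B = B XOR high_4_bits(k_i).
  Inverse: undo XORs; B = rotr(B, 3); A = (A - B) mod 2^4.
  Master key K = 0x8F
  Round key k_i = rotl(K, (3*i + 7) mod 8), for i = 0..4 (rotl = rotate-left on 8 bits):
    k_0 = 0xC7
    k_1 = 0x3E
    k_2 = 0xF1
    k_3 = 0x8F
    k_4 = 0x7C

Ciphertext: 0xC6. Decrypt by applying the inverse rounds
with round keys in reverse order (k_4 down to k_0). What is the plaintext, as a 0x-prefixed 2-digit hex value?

0xD0

s_0 = ciphertext = 0xC6
s_1 = InvRound(s_0, k_4) = 0xE2
s_2 = InvRound(s_1, k_3) = 0xC5
s_3 = InvRound(s_2, k_2) = 0x85
s_4 = InvRound(s_3, k_1) = 0xAC
s_5 = InvRound(s_4, k_0) = 0xD0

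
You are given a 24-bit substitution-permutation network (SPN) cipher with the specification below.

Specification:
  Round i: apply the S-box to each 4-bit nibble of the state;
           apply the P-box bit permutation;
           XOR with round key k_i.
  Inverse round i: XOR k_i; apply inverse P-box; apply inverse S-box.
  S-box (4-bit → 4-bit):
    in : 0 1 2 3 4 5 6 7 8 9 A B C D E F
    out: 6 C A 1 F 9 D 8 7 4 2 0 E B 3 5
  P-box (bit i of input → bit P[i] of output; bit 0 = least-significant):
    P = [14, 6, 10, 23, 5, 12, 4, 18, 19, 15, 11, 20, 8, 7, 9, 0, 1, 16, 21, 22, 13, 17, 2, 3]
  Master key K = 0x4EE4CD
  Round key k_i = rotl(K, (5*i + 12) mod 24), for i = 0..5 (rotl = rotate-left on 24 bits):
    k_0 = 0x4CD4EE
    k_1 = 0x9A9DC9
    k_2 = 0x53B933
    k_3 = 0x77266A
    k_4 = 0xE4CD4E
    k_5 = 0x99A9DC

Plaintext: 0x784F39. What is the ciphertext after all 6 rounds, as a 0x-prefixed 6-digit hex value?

s_0 = plaintext = 0x784F39
s_1 = Round(s_0, k_0) = 0x65DB45
s_2 = Round(s_1, k_1) = 0x5EEC76
s_3 = Round(s_2, k_2) = 0xC654B9
s_4 = Round(s_3, k_3) = 0x0DAB65
s_5 = Round(s_4, k_4) = 0x238DF8
s_6 = Round(s_5, k_5) = 0x836E26

0x836E26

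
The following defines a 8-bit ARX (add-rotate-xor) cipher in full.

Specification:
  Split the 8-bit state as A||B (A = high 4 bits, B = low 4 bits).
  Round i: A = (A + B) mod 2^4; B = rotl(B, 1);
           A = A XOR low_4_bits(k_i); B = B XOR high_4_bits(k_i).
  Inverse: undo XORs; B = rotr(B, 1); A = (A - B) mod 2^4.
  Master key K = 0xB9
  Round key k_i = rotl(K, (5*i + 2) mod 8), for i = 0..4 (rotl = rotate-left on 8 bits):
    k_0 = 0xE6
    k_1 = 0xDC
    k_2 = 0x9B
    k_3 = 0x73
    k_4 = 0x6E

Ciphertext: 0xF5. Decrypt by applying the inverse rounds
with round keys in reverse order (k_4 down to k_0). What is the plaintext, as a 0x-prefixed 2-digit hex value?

0xCD

s_0 = ciphertext = 0xF5
s_1 = InvRound(s_0, k_4) = 0x89
s_2 = InvRound(s_1, k_3) = 0x47
s_3 = InvRound(s_2, k_2) = 0x87
s_4 = InvRound(s_3, k_1) = 0xF5
s_5 = InvRound(s_4, k_0) = 0xCD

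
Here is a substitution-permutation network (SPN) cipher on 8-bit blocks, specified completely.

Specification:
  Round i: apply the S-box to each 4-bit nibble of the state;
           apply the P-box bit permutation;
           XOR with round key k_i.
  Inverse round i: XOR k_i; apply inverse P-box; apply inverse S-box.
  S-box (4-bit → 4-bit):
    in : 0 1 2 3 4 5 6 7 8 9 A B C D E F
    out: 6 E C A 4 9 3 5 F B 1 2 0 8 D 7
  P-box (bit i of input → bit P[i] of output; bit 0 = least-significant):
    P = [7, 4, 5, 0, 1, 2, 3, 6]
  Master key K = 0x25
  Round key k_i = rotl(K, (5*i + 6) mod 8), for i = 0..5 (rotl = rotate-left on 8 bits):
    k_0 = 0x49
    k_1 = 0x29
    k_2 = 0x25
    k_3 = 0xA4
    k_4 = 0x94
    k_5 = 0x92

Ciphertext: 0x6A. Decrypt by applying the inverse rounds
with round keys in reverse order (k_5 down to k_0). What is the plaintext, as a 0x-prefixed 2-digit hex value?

s_0 = ciphertext = 0x6A
s_1 = InvRound(s_0, k_5) = 0x2F
s_2 = InvRound(s_1, k_4) = 0x78
s_3 = InvRound(s_2, k_3) = 0x16
s_4 = InvRound(s_3, k_2) = 0xA1
s_5 = InvRound(s_4, k_1) = 0x4A
s_6 = InvRound(s_5, k_0) = 0xAD

0xAD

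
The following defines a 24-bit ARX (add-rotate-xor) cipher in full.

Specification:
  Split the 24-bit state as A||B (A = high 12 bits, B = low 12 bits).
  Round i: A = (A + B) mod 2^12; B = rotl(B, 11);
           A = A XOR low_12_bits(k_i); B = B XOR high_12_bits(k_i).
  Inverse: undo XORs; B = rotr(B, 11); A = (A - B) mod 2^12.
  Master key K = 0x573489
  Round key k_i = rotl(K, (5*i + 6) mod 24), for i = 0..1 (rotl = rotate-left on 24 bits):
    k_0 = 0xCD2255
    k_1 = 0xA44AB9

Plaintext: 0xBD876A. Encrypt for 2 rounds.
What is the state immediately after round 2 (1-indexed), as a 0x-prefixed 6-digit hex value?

s_0 = plaintext = 0xBD876A
s_1 = Round(s_0, k_0) = 0x117F67
s_2 = Round(s_1, k_1) = 0xAC75F7

0xAC75F7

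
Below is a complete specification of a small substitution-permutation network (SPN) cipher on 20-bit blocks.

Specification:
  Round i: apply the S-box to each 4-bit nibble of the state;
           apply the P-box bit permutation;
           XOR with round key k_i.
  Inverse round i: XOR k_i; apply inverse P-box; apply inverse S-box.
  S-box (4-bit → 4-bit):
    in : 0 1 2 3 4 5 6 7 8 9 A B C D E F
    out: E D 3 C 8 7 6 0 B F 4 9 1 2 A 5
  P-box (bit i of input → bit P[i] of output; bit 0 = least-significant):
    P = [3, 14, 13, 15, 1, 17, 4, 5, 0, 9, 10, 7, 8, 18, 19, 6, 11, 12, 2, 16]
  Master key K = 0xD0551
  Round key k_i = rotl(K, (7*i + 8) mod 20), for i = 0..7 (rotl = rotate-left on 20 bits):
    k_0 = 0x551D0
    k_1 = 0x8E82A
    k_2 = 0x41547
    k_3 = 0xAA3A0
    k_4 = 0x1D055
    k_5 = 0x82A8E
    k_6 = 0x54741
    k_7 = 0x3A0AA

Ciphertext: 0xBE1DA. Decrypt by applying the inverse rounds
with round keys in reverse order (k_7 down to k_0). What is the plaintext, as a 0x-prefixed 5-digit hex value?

0xF9873

s_0 = ciphertext = 0xBE1DA
s_1 = InvRound(s_0, k_7) = 0x7173D
s_2 = InvRound(s_1, k_6) = 0x64702
s_3 = InvRound(s_2, k_5) = 0xF53D5
s_4 = InvRound(s_3, k_4) = 0x75ED4
s_5 = InvRound(s_4, k_3) = 0x99A30
s_6 = InvRound(s_5, k_2) = 0x19514
s_7 = InvRound(s_6, k_1) = 0x9FA15
s_8 = InvRound(s_7, k_0) = 0xF9873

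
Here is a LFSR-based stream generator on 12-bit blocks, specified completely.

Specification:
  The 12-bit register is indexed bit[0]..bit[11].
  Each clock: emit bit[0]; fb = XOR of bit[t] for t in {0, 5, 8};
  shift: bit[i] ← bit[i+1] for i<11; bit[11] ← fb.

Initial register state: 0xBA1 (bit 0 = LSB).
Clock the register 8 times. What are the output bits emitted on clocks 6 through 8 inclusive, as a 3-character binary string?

reg_0 = 0xBA1
clock 1: out=1, reg = 0xDD0
clock 2: out=0, reg = 0xEE8
clock 3: out=0, reg = 0xF74
clock 4: out=0, reg = 0x7BA
clock 5: out=0, reg = 0x3DD
clock 6: out=1, reg = 0x1EE
clock 7: out=0, reg = 0x0F7
clock 8: out=1, reg = 0x07B

101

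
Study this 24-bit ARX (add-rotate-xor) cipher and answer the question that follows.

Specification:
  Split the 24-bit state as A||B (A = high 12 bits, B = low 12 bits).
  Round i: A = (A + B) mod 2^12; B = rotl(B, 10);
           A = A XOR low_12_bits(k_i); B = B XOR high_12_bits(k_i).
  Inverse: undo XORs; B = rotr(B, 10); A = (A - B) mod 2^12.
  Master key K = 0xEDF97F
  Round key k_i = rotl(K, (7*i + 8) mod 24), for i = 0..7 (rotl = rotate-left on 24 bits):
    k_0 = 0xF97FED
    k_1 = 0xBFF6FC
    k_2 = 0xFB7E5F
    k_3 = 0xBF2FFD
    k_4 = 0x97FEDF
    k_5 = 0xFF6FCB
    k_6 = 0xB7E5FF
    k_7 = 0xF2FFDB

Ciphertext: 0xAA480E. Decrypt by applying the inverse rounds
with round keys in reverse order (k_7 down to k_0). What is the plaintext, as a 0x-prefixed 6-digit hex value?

s_0 = ciphertext = 0xAA480E
s_1 = InvRound(s_0, k_7) = 0x8FAC85
s_2 = InvRound(s_1, k_6) = 0xD18FED
s_3 = InvRound(s_2, k_5) = 0x26706C
s_4 = InvRound(s_3, k_4) = 0x86A44E
s_5 = InvRound(s_4, k_3) = 0x8A4EF3
s_6 = InvRound(s_5, k_2) = 0x1EB510
s_7 = InvRound(s_6, k_1) = 0xB58BBF
s_8 = InvRound(s_7, k_0) = 0x4140A1

0x4140A1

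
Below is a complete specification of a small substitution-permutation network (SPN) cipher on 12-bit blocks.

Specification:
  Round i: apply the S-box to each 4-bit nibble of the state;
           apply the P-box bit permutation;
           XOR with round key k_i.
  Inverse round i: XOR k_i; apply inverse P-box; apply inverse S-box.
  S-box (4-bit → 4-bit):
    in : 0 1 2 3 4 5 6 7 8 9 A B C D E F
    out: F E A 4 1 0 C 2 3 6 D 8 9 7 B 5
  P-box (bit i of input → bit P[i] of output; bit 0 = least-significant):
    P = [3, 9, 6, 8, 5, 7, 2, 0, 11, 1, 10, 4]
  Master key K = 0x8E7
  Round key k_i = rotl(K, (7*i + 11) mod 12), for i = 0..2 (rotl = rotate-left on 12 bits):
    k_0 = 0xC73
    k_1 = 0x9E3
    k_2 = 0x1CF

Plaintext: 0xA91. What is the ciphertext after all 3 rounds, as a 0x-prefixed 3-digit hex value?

s_0 = plaintext = 0xA91
s_1 = Round(s_0, k_0) = 0x3A7
s_2 = Round(s_1, k_1) = 0xFC6
s_3 = Round(s_2, k_2) = 0xCAE

0xCAE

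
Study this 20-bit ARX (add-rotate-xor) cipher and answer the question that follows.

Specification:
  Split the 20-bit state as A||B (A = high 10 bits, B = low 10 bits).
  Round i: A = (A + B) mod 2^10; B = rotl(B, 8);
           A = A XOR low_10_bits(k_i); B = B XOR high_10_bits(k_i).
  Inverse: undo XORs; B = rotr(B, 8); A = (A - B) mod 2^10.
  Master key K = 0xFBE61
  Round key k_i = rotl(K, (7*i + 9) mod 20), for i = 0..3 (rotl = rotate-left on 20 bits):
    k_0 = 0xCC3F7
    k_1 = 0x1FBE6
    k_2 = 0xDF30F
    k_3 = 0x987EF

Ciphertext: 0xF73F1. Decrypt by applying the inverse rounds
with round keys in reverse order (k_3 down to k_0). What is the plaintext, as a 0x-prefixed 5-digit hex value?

0xF1071

s_0 = ciphertext = 0xF73F1
s_1 = InvRound(s_0, k_3) = 0x7CA41
s_2 = InvRound(s_1, k_2) = 0x820F5
s_3 = InvRound(s_2, k_1) = 0xF0A2C
s_4 = InvRound(s_3, k_0) = 0xF1071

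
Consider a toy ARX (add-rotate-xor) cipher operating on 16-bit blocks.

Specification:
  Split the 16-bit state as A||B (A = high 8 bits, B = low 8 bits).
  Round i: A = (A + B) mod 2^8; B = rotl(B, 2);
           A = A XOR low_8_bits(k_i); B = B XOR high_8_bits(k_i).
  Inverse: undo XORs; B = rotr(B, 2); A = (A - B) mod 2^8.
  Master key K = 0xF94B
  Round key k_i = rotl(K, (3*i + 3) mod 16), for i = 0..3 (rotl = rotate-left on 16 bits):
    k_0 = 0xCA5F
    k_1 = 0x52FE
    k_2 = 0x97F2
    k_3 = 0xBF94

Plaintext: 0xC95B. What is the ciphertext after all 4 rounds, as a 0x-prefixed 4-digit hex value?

s_0 = plaintext = 0xC95B
s_1 = Round(s_0, k_0) = 0x7BA7
s_2 = Round(s_1, k_1) = 0xDCCC
s_3 = Round(s_2, k_2) = 0x5AA4
s_4 = Round(s_3, k_3) = 0x6A2D

0x6A2D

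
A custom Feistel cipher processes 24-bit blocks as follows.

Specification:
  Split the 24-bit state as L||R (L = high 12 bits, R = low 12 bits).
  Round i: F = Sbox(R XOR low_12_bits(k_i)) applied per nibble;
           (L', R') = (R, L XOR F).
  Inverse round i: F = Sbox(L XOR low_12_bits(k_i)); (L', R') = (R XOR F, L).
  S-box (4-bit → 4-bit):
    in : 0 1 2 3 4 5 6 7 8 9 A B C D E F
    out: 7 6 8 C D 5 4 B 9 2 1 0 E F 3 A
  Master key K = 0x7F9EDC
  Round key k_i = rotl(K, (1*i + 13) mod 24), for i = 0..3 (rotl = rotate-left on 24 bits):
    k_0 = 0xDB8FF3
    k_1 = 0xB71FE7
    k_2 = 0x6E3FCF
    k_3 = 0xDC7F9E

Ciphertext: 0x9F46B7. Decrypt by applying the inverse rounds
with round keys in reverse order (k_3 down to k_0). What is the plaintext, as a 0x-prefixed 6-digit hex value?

s_0 = ciphertext = 0x9F46B7
s_1 = InvRound(s_0, k_3) = 0x2F69F4
s_2 = InvRound(s_1, k_2) = 0x6362F6
s_3 = InvRound(s_2, k_1) = 0x000636
s_4 = InvRound(s_3, k_0) = 0xC9A000

0xC9A000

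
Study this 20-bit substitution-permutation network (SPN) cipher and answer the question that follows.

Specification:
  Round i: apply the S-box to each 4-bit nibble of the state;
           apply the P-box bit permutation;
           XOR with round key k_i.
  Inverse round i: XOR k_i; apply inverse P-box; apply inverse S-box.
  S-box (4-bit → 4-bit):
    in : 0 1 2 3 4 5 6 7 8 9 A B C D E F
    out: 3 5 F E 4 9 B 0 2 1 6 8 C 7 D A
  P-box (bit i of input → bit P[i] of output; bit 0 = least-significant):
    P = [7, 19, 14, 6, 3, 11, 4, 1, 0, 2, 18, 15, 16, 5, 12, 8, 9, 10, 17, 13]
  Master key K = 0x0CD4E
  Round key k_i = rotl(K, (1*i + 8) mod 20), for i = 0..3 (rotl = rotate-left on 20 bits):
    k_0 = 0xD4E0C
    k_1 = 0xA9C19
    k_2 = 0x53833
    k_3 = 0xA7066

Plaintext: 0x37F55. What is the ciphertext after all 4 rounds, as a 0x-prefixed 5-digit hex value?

s_0 = plaintext = 0x37F55
s_1 = Round(s_0, k_0) = 0xFEAC2
s_2 = Round(s_1, k_1) = 0x7E9CF
s_3 = Round(s_2, k_2) = 0xC2960
s_4 = Round(s_3, k_3) = 0x149CD

0x149CD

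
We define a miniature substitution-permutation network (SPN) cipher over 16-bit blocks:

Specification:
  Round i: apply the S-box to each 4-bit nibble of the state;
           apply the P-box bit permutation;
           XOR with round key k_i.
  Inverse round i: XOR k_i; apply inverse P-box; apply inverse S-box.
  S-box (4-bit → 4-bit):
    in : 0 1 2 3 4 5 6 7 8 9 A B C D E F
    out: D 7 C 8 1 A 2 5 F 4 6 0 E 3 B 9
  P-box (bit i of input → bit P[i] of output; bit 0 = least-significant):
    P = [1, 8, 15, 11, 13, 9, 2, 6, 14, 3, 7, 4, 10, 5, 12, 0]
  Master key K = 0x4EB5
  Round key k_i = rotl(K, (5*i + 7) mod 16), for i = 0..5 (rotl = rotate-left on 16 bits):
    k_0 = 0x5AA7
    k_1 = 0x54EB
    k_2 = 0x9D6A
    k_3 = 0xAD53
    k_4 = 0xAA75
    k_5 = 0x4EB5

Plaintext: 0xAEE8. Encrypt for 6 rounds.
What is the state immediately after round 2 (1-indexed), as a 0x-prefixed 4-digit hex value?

s_0 = plaintext = 0xAEE8
s_1 = Round(s_0, k_0) = 0xA1DD
s_2 = Round(s_1, k_1) = 0x2741
s_3 = Round(s_2, k_2) = 0x6CE9
s_4 = Round(s_3, k_3) = 0x0FAB
s_5 = Round(s_4, k_4) = 0xFC60
s_6 = Round(s_5, k_5) = 0xC02E

0x2741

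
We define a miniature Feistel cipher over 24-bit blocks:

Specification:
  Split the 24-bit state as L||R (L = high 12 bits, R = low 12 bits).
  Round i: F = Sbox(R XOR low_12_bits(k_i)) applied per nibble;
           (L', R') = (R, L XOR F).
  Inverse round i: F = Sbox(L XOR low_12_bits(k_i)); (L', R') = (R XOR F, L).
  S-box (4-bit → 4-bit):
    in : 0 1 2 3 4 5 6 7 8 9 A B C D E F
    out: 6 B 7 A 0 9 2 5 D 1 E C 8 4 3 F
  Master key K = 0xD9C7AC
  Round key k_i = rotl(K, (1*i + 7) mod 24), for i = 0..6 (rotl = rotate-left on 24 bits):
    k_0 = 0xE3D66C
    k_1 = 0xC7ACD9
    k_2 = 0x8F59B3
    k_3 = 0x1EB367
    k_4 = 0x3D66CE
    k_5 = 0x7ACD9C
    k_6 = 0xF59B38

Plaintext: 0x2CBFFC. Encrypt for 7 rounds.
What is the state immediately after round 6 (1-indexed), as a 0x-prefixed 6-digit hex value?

0x6EE742

s_0 = plaintext = 0x2CBFFC
s_1 = Round(s_0, k_0) = 0xFFC3DD
s_2 = Round(s_1, k_1) = 0x3DD09C
s_3 = Round(s_2, k_2) = 0x09C2A2
s_4 = Round(s_3, k_3) = 0x2A2B15
s_5 = Round(s_4, k_4) = 0xB156EE
s_6 = Round(s_5, k_5) = 0x6EE742
s_7 = Round(s_6, k_6) = 0x742EB0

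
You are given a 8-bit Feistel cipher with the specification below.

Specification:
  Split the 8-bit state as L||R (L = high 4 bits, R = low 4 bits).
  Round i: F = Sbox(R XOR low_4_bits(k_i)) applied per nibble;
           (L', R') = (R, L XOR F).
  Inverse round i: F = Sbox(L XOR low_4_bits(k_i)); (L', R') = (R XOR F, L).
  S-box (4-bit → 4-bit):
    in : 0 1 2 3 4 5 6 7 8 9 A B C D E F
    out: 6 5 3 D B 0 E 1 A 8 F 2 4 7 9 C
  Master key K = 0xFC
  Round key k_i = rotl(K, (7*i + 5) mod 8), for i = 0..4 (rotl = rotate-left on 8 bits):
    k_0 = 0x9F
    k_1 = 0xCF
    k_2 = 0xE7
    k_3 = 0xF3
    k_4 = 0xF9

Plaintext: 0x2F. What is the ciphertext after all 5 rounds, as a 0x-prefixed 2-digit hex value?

0x72

s_0 = plaintext = 0x2F
s_1 = Round(s_0, k_0) = 0xF4
s_2 = Round(s_1, k_1) = 0x4D
s_3 = Round(s_2, k_2) = 0xDB
s_4 = Round(s_3, k_3) = 0xB7
s_5 = Round(s_4, k_4) = 0x72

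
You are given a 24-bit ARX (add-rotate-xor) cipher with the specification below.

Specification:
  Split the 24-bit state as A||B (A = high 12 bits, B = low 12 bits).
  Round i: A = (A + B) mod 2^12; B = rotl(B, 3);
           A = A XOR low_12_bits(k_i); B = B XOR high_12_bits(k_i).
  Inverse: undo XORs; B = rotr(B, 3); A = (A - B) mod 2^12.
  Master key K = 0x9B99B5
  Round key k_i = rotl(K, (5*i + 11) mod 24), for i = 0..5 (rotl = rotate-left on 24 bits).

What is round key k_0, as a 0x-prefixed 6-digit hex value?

K = 0x9B99B5
k_0 = rotl(K, (5*0+11) mod 24) = rotl(K, 11) = 0xCDACDC

0xCDACDC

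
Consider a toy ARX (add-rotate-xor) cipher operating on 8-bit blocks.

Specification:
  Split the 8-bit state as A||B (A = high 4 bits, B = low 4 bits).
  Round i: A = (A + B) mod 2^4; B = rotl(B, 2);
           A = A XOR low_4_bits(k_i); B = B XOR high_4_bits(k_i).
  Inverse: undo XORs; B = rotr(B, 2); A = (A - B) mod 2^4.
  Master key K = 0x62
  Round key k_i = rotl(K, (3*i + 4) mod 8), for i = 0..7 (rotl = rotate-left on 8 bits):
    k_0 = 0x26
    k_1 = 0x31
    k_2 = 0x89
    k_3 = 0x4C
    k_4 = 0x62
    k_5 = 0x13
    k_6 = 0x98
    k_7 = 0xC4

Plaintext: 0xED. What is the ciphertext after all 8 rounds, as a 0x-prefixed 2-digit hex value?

s_0 = plaintext = 0xED
s_1 = Round(s_0, k_0) = 0xD5
s_2 = Round(s_1, k_1) = 0x36
s_3 = Round(s_2, k_2) = 0x01
s_4 = Round(s_3, k_3) = 0xD0
s_5 = Round(s_4, k_4) = 0xF6
s_6 = Round(s_5, k_5) = 0x68
s_7 = Round(s_6, k_6) = 0x6B
s_8 = Round(s_7, k_7) = 0x52

0x52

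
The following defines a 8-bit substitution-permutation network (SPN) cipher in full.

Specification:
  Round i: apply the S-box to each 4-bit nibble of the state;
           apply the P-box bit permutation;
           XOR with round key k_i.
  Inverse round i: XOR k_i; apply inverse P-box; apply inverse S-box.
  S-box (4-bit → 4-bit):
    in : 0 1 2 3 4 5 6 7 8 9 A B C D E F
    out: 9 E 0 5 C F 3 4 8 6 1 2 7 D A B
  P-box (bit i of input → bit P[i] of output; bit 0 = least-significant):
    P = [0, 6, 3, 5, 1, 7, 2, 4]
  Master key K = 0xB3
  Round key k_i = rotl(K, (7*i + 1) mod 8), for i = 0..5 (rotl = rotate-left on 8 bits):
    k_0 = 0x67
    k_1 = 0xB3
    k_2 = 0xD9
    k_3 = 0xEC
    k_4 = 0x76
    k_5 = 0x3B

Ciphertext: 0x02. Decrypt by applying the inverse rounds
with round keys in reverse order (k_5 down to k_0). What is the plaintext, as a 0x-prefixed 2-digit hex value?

s_0 = ciphertext = 0x02
s_1 = InvRound(s_0, k_5) = 0x8D
s_2 = InvRound(s_1, k_4) = 0xF5
s_3 = InvRound(s_2, k_3) = 0x83
s_4 = InvRound(s_3, k_2) = 0x09
s_5 = InvRound(s_4, k_1) = 0xF4
s_6 = InvRound(s_5, k_0) = 0xFA

0xFA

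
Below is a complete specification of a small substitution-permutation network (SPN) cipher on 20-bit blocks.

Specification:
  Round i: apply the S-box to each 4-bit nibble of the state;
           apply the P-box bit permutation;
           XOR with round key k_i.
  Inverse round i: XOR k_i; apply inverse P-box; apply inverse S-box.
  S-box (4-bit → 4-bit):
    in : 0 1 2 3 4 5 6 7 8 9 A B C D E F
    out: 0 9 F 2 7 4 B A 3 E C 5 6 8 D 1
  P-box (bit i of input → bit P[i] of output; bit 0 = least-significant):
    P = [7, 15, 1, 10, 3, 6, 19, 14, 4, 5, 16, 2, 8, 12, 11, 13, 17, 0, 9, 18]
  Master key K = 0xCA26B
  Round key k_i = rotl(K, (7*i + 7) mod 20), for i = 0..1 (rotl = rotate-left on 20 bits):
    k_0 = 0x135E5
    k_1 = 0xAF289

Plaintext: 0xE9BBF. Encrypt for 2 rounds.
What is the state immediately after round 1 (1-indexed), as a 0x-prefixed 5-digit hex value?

0xE0F7D

s_0 = plaintext = 0xE9BBF
s_1 = Round(s_0, k_0) = 0xE0F7D
s_2 = Round(s_1, k_1) = 0xCB4D9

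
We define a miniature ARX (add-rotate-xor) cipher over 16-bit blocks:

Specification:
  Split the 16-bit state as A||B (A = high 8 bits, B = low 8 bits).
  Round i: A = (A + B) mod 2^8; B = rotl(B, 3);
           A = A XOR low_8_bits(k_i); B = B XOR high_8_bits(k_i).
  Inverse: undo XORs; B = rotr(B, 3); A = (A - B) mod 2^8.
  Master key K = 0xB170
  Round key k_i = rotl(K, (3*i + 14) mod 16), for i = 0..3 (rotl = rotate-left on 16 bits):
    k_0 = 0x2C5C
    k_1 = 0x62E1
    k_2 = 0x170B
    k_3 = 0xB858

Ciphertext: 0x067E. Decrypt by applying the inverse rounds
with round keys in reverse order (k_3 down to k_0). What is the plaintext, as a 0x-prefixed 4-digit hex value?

0x73EB

s_0 = ciphertext = 0x067E
s_1 = InvRound(s_0, k_3) = 0x86D8
s_2 = InvRound(s_1, k_2) = 0x94F9
s_3 = InvRound(s_2, k_1) = 0x0273
s_4 = InvRound(s_3, k_0) = 0x73EB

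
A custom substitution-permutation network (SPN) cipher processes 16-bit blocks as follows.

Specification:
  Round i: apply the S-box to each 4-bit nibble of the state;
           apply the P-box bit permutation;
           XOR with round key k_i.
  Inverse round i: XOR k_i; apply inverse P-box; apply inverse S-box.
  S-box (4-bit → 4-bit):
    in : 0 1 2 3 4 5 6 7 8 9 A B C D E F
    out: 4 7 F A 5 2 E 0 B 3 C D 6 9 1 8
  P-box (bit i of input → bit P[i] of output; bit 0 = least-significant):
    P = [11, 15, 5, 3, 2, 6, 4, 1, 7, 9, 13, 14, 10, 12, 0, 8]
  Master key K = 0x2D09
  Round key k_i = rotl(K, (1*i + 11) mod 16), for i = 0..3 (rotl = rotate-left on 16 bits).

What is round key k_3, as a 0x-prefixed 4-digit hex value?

K = 0x2D09
k_0 = rotl(K, (1*0+11) mod 16) = rotl(K, 11) = 0x4968
k_1 = rotl(K, (1*1+11) mod 16) = rotl(K, 12) = 0x92D0
k_2 = rotl(K, (1*2+11) mod 16) = rotl(K, 13) = 0x25A1
k_3 = rotl(K, (1*3+11) mod 16) = rotl(K, 14) = 0x4B42

0x4B42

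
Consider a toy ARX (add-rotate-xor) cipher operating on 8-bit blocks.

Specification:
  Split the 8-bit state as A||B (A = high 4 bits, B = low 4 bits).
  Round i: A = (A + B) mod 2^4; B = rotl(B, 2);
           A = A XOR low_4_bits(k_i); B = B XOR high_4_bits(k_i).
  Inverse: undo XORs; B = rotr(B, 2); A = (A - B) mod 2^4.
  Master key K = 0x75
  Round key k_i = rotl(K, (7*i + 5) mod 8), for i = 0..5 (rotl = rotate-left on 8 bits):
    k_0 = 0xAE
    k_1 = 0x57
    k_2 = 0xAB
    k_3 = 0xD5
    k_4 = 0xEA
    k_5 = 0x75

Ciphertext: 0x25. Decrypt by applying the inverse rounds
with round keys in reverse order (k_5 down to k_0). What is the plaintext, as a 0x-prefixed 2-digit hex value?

s_0 = ciphertext = 0x25
s_1 = InvRound(s_0, k_5) = 0xF8
s_2 = InvRound(s_1, k_4) = 0xC9
s_3 = InvRound(s_2, k_3) = 0x81
s_4 = InvRound(s_3, k_2) = 0x5E
s_5 = InvRound(s_4, k_1) = 0x4E
s_6 = InvRound(s_5, k_0) = 0x91

0x91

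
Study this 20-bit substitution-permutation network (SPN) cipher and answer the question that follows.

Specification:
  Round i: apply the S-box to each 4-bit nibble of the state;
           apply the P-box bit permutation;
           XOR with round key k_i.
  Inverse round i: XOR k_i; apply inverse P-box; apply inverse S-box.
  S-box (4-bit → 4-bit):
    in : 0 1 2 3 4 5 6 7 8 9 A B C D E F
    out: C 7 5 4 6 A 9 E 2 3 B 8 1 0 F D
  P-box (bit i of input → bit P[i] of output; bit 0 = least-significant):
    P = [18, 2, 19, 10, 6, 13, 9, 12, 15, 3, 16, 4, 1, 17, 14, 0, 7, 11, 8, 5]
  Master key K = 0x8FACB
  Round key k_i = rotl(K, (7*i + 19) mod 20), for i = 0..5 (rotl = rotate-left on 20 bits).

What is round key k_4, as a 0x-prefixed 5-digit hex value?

K = 0x8FACB
k_0 = rotl(K, (7*0+19) mod 20) = rotl(K, 19) = 0xC7D65
k_1 = rotl(K, (7*1+19) mod 20) = rotl(K, 6) = 0xEB2E3
k_2 = rotl(K, (7*2+19) mod 20) = rotl(K, 13) = 0x971F5
k_3 = rotl(K, (7*3+19) mod 20) = rotl(K, 0) = 0x8FACB
k_4 = rotl(K, (7*4+19) mod 20) = rotl(K, 7) = 0xD65C7

0xD65C7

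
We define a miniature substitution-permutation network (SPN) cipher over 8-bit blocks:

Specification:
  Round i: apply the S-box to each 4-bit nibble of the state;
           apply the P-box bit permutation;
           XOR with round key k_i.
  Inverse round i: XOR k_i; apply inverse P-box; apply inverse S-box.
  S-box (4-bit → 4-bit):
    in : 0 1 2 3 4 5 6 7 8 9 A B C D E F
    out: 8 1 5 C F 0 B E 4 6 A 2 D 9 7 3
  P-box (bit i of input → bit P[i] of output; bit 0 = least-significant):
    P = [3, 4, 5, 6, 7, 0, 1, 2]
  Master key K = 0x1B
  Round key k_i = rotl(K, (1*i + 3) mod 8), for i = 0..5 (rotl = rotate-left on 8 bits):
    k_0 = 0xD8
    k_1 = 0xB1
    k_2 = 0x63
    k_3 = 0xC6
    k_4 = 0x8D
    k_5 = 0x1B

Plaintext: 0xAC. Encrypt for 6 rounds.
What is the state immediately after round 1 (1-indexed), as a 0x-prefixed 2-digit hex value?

0xB5

s_0 = plaintext = 0xAC
s_1 = Round(s_0, k_0) = 0xB5
s_2 = Round(s_1, k_1) = 0xB0
s_3 = Round(s_2, k_2) = 0x22
s_4 = Round(s_3, k_3) = 0x6C
s_5 = Round(s_4, k_4) = 0x60
s_6 = Round(s_5, k_5) = 0xDE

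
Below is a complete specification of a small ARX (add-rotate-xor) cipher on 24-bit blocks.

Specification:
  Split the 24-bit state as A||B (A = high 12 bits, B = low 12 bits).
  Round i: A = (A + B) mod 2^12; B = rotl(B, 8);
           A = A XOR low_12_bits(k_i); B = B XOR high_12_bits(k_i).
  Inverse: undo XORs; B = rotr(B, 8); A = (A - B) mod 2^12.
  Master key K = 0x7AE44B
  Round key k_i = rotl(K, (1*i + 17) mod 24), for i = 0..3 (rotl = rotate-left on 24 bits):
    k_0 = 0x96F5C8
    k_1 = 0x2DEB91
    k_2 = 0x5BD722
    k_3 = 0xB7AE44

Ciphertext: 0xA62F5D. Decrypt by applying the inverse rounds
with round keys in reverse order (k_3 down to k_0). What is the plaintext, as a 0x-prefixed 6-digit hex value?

s_0 = ciphertext = 0xA62F5D
s_1 = InvRound(s_0, k_3) = 0x1B2274
s_2 = InvRound(s_1, k_2) = 0x9F9C97
s_3 = InvRound(s_2, k_1) = 0xDCA49E
s_4 = InvRound(s_3, k_0) = 0x8E5F1D

0x8E5F1D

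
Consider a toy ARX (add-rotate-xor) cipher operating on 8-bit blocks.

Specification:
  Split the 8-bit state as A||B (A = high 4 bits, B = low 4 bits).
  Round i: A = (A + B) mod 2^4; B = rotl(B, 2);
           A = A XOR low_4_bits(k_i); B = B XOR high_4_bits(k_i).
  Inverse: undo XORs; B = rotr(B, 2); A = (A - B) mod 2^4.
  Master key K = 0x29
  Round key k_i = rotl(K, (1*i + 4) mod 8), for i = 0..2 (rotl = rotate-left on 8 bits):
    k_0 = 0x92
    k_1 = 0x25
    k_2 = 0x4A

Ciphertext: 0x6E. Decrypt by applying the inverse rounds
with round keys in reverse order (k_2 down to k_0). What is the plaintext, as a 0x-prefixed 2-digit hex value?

0x9E

s_0 = ciphertext = 0x6E
s_1 = InvRound(s_0, k_2) = 0x2A
s_2 = InvRound(s_1, k_1) = 0x52
s_3 = InvRound(s_2, k_0) = 0x9E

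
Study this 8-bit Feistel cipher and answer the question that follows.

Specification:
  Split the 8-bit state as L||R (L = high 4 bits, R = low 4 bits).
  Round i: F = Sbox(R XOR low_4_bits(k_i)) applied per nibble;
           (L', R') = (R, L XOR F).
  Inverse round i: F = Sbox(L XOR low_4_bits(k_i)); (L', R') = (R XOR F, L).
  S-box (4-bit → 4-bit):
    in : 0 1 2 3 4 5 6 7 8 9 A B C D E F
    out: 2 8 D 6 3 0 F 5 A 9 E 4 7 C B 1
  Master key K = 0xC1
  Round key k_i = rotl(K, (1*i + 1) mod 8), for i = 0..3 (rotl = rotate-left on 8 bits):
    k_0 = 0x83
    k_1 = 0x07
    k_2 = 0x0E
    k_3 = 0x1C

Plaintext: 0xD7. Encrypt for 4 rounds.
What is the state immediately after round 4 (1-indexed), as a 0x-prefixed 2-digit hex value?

0xCC

s_0 = plaintext = 0xD7
s_1 = Round(s_0, k_0) = 0x7E
s_2 = Round(s_1, k_1) = 0xEE
s_3 = Round(s_2, k_2) = 0xEC
s_4 = Round(s_3, k_3) = 0xCC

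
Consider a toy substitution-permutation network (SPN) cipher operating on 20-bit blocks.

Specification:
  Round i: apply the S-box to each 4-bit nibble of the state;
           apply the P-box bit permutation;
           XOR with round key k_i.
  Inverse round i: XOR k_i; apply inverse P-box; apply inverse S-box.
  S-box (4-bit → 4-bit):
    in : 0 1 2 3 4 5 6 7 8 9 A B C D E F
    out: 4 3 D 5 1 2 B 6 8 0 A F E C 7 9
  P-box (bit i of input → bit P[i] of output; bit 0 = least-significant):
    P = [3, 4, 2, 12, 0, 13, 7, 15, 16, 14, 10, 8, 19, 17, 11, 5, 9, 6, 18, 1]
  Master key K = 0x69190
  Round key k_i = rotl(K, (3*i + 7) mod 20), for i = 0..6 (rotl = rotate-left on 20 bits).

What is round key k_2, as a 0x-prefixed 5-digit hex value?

0x20D23

K = 0x69190
k_0 = rotl(K, (3*0+7) mod 20) = rotl(K, 7) = 0x8C834
k_1 = rotl(K, (3*1+7) mod 20) = rotl(K, 10) = 0x641A4
k_2 = rotl(K, (3*2+7) mod 20) = rotl(K, 13) = 0x20D23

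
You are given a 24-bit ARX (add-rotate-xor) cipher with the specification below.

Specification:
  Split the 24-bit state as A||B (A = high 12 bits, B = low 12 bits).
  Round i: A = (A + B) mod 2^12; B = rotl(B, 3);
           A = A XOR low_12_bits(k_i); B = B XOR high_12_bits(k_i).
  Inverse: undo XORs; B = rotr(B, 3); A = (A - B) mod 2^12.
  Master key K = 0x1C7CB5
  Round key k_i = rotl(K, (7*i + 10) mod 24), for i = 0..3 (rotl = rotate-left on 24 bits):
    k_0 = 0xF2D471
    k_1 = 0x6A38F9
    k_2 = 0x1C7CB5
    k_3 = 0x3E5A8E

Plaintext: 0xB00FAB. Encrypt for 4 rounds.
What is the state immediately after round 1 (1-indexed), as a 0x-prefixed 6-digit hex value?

0xEDA272

s_0 = plaintext = 0xB00FAB
s_1 = Round(s_0, k_0) = 0xEDA272
s_2 = Round(s_1, k_1) = 0x9B5532
s_3 = Round(s_2, k_2) = 0x252855
s_4 = Round(s_3, k_3) = 0x029149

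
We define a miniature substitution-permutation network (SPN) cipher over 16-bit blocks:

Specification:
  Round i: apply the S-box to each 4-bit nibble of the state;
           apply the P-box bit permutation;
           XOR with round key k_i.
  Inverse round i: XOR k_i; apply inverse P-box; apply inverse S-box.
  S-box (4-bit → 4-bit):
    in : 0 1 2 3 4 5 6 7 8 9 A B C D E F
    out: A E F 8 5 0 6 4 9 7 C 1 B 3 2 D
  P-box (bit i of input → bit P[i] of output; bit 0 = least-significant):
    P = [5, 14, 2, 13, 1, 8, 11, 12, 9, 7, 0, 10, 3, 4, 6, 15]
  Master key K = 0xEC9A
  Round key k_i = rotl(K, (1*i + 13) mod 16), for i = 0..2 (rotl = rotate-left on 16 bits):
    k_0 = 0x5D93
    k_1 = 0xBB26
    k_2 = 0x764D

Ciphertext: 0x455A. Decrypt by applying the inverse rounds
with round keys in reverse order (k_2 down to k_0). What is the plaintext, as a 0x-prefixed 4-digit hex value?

s_0 = ciphertext = 0x455A
s_1 = InvRound(s_0, k_2) = 0xE4CA
s_2 = InvRound(s_1, k_1) = 0x4C19
s_3 = InvRound(s_2, k_0) = 0xBEC5

0xBEC5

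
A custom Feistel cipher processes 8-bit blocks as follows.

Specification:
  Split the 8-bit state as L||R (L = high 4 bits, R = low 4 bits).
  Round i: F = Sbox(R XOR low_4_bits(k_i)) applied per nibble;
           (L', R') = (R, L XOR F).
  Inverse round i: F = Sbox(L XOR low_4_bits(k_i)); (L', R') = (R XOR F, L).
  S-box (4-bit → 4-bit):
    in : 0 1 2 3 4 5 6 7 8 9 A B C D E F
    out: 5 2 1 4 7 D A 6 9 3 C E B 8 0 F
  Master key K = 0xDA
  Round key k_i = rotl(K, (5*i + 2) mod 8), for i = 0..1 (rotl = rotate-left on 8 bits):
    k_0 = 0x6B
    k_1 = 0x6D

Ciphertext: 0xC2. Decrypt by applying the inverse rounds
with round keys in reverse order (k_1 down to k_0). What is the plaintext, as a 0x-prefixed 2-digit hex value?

0x20

s_0 = ciphertext = 0xC2
s_1 = InvRound(s_0, k_1) = 0x0C
s_2 = InvRound(s_1, k_0) = 0x20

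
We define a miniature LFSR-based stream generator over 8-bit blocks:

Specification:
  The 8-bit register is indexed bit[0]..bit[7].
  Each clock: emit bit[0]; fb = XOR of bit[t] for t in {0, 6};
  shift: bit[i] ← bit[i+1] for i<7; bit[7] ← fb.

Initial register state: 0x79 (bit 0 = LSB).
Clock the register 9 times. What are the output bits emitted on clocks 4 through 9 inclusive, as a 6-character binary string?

111100

reg_0 = 0x79
clock 1: out=1, reg = 0x3C
clock 2: out=0, reg = 0x1E
clock 3: out=0, reg = 0x0F
clock 4: out=1, reg = 0x87
clock 5: out=1, reg = 0xC3
clock 6: out=1, reg = 0x61
clock 7: out=1, reg = 0x30
clock 8: out=0, reg = 0x18
clock 9: out=0, reg = 0x0C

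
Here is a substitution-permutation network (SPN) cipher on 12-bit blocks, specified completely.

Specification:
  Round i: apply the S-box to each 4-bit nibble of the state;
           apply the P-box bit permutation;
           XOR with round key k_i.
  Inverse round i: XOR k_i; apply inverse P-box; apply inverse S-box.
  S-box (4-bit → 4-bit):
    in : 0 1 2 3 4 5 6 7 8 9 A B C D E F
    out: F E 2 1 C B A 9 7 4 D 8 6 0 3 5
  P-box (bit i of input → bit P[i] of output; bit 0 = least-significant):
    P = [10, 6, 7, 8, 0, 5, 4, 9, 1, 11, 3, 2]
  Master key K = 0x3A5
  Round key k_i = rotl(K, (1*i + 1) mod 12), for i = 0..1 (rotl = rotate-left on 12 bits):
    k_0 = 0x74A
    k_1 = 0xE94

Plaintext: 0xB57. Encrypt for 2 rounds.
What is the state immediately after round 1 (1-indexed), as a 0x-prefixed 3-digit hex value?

s_0 = plaintext = 0xB57
s_1 = Round(s_0, k_0) = 0x06F
s_2 = Round(s_1, k_1) = 0x03A

0x06F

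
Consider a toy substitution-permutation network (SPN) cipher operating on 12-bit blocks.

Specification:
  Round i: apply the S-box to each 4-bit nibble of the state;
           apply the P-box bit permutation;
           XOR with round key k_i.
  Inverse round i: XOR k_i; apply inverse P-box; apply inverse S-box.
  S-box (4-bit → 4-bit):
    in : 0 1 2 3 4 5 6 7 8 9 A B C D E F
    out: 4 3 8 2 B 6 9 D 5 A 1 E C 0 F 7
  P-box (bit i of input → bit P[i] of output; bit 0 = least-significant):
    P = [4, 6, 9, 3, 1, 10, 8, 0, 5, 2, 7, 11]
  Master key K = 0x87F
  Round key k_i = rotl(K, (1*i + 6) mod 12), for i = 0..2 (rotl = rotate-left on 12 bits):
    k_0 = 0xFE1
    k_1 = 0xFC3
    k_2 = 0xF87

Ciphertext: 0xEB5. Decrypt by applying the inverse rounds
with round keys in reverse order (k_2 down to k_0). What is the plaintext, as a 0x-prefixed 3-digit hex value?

0xDDE

s_0 = ciphertext = 0xEB5
s_1 = InvRound(s_0, k_2) = 0xA8A
s_2 = InvRound(s_1, k_1) = 0xDB9
s_3 = InvRound(s_2, k_0) = 0xDDE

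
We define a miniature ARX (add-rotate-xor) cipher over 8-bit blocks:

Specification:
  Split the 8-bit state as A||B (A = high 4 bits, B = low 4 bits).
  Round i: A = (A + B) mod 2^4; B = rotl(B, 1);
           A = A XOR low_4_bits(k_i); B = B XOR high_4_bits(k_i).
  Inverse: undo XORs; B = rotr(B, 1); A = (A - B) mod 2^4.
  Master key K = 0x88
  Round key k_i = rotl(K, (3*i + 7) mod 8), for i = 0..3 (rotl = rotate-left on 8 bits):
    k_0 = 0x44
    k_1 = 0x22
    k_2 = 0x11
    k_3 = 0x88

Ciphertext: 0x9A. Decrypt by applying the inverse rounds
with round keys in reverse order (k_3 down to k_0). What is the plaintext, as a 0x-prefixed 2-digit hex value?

0xCA

s_0 = ciphertext = 0x9A
s_1 = InvRound(s_0, k_3) = 0x01
s_2 = InvRound(s_1, k_2) = 0x10
s_3 = InvRound(s_2, k_1) = 0x21
s_4 = InvRound(s_3, k_0) = 0xCA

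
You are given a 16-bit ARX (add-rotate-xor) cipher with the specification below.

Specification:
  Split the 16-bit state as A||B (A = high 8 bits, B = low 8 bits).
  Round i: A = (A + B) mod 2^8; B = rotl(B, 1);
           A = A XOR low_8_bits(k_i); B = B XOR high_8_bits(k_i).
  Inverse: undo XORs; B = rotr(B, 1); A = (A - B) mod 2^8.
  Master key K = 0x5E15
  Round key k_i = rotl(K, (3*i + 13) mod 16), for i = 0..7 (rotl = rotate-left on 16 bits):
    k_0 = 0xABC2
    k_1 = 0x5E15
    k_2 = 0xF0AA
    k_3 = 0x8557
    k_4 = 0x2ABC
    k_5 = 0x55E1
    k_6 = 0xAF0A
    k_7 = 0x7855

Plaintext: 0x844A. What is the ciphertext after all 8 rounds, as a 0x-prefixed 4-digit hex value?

s_0 = plaintext = 0x844A
s_1 = Round(s_0, k_0) = 0x0C3F
s_2 = Round(s_1, k_1) = 0x5E20
s_3 = Round(s_2, k_2) = 0xD4B0
s_4 = Round(s_3, k_3) = 0xD3E4
s_5 = Round(s_4, k_4) = 0x0BE3
s_6 = Round(s_5, k_5) = 0x0F92
s_7 = Round(s_6, k_6) = 0xAB8A
s_8 = Round(s_7, k_7) = 0x606D

0x606D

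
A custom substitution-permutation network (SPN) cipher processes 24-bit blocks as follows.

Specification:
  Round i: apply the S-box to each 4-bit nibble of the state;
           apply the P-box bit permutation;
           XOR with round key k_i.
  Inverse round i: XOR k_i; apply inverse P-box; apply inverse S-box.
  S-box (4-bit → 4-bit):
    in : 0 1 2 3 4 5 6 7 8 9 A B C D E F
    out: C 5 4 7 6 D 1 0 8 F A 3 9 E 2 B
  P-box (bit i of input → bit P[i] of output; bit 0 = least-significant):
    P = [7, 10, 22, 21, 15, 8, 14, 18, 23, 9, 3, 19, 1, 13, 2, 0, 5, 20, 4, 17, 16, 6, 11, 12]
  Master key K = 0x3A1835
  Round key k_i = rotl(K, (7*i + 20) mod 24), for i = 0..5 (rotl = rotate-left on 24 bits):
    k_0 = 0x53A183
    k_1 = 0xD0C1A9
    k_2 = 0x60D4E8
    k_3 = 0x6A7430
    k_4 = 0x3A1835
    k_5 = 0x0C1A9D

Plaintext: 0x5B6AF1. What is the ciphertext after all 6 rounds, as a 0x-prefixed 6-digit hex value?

s_0 = plaintext = 0x5B6AF1
s_1 = Round(s_0, k_0) = 0x0E3A21
s_2 = Round(s_1, k_1) = 0x88BB2F
s_3 = Round(s_2, k_2) = 0xC2A26A
s_4 = Round(s_3, k_3) = 0x4BC029
s_5 = Round(s_4, k_4) = 0x4254DE
s_6 = Round(s_5, k_5) = 0x0855C2

0x0855C2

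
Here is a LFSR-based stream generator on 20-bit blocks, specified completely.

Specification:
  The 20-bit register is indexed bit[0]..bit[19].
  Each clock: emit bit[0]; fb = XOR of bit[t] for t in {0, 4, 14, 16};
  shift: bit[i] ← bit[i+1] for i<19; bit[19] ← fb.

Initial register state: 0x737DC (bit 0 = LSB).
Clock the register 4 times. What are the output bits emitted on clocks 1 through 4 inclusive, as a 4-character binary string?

reg_0 = 0x737DC
clock 1: out=0, reg = 0x39BEE
clock 2: out=0, reg = 0x9CDF7
clock 3: out=1, reg = 0x4E6FB
clock 4: out=1, reg = 0xA737D

0011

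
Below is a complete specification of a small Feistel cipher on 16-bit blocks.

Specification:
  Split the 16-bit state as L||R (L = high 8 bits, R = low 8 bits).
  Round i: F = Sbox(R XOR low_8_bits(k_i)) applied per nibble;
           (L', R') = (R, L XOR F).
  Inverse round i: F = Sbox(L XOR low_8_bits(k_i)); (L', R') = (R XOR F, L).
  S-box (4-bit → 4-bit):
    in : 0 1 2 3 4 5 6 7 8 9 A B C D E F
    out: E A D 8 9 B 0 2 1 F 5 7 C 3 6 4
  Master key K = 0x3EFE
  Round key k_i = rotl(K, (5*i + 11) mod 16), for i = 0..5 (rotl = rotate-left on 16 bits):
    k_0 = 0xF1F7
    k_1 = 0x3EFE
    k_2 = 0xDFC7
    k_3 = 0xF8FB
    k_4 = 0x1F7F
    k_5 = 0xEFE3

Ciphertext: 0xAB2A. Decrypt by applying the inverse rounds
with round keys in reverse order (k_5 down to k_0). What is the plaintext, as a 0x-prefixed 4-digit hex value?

0x2F5D

s_0 = ciphertext = 0xAB2A
s_1 = InvRound(s_0, k_5) = 0xBBAB
s_2 = InvRound(s_1, k_4) = 0x62BB
s_3 = InvRound(s_2, k_3) = 0x4462
s_4 = InvRound(s_3, k_2) = 0x7A44
s_5 = InvRound(s_4, k_1) = 0x5D7A
s_6 = InvRound(s_5, k_0) = 0x2F5D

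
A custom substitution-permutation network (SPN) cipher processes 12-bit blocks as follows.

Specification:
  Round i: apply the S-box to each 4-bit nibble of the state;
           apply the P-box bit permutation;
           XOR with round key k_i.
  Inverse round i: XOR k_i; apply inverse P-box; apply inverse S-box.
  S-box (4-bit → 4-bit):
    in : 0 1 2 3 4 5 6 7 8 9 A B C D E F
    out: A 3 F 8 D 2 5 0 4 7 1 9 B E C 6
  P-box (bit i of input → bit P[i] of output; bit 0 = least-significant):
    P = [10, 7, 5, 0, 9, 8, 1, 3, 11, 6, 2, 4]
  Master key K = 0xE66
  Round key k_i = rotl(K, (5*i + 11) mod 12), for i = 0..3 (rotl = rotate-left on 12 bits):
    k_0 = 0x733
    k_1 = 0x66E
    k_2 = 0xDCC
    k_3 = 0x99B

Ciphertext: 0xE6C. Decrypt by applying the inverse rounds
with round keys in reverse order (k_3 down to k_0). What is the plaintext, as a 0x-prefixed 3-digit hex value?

0xCF2

s_0 = ciphertext = 0xE6C
s_1 = InvRound(s_0, k_3) = 0xD92
s_2 = InvRound(s_1, k_2) = 0xDE7
s_3 = InvRound(s_2, k_1) = 0xAC0
s_4 = InvRound(s_3, k_0) = 0xCF2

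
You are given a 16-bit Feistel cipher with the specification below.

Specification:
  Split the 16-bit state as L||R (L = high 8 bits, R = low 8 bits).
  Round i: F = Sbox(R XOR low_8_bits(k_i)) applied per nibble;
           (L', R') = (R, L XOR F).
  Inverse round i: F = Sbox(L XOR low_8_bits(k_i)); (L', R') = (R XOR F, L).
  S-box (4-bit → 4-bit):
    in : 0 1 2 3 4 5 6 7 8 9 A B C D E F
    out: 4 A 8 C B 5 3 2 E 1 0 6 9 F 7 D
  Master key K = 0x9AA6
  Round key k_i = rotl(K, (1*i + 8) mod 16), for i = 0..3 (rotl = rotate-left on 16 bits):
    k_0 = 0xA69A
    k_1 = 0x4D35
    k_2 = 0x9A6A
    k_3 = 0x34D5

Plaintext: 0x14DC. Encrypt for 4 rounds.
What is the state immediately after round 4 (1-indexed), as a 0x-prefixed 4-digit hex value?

0xA0E1

s_0 = plaintext = 0x14DC
s_1 = Round(s_0, k_0) = 0xDCA7
s_2 = Round(s_1, k_1) = 0xA7C4
s_3 = Round(s_2, k_2) = 0xC4A0
s_4 = Round(s_3, k_3) = 0xA0E1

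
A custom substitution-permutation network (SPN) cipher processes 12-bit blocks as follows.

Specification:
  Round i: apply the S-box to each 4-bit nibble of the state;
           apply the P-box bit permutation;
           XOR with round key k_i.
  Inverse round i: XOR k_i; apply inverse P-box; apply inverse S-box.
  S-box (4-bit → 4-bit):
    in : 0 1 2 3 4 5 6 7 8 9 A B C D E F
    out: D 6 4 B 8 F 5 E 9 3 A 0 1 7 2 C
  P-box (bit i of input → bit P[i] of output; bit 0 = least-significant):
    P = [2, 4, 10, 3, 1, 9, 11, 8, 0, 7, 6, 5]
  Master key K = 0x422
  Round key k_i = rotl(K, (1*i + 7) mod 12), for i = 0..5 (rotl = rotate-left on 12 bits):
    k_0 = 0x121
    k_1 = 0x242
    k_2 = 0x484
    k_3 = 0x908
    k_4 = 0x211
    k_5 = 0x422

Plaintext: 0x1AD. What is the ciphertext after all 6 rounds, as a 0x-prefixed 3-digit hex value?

0xAFE

s_0 = plaintext = 0x1AD
s_1 = Round(s_0, k_0) = 0x6F5
s_2 = Round(s_1, k_1) = 0xF1F
s_3 = Round(s_2, k_2) = 0xAEC
s_4 = Round(s_3, k_3) = 0xBAC
s_5 = Round(s_4, k_4) = 0x115
s_6 = Round(s_5, k_5) = 0xAFE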